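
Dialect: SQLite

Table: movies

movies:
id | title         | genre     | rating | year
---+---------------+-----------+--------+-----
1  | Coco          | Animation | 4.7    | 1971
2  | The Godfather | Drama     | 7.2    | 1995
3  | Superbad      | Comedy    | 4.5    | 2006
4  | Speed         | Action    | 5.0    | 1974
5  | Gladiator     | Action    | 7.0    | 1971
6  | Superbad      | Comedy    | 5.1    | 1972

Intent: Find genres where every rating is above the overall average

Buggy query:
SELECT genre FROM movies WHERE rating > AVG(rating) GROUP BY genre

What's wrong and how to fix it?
Bug: WHERE evaluates per row before aggregation, so AVG() is unavailable

Fix: Use a subquery for AVG and a HAVING MIN(...) filter so the condition holds for every row in the group

Corrected query:
SELECT genre FROM movies GROUP BY genre HAVING MIN(rating) > (SELECT AVG(rating) FROM movies)

Result:
genre
-----
Drama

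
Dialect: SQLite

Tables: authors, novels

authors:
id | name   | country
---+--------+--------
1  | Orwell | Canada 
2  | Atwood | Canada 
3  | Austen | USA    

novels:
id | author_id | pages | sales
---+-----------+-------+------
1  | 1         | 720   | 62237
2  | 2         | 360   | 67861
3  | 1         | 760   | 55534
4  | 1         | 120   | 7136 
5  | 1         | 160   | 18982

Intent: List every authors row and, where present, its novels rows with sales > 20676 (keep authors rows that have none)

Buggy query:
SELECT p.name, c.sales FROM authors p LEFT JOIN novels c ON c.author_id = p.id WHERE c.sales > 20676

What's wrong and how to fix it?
Bug: Filtering c.sales in WHERE discards the NULL rows produced by LEFT JOIN, turning it into an inner join

Fix: Move the right-table condition into the ON clause so unmatched parents are kept

Corrected query:
SELECT p.name, c.sales FROM authors p LEFT JOIN novels c ON c.author_id = p.id AND c.sales > 20676

Result:
name   | sales
-------+------
Orwell | 55534
Orwell | 62237
Atwood | 67861
Austen | NULL 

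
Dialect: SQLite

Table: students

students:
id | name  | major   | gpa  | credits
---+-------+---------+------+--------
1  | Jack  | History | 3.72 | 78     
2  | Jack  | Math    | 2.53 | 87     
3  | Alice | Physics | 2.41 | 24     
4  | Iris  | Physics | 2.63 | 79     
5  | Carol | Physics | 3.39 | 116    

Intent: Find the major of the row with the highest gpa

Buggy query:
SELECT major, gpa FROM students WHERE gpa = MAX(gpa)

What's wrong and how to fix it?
Bug: WHERE is evaluated per row; an aggregate over the whole table isn't defined there

Fix: Use a subquery: WHERE gpa = (SELECT MAX(gpa) FROM students)

Corrected query:
SELECT major, gpa FROM students WHERE gpa = (SELECT MAX(gpa) FROM students)

Result:
major   | gpa 
--------+-----
History | 3.72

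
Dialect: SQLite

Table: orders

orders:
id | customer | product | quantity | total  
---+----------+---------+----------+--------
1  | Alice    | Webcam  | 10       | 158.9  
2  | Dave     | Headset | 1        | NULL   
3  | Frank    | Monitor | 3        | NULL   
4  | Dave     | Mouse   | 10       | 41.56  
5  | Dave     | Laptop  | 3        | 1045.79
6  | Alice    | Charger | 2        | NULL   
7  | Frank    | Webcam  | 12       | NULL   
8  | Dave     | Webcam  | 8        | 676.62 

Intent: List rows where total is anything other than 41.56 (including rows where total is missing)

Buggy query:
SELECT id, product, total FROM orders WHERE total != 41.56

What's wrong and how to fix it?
Bug: Inequality against NULL is unknown, not true; rows with NULL are dropped

Fix: Handle NULL separately with IS NULL alongside the inequality

Corrected query:
SELECT id, product, total FROM orders WHERE total != 41.56 OR total IS NULL

Result:
id | product | total  
---+---------+--------
1  | Webcam  | 158.9  
2  | Headset | NULL   
3  | Monitor | NULL   
5  | Laptop  | 1045.79
6  | Charger | NULL   
7  | Webcam  | NULL   
8  | Webcam  | 676.62 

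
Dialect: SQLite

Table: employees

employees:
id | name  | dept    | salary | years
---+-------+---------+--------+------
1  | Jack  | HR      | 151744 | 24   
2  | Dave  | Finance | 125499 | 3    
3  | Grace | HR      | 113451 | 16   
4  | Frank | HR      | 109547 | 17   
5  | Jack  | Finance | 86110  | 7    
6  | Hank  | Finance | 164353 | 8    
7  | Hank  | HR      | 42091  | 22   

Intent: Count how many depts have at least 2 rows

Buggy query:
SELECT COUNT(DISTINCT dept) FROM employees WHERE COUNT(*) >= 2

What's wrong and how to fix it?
Bug: COUNT(*) cannot appear in WHERE; the per-group count doesn't exist yet

Fix: Group first with HAVING COUNT(*) >= 2, then COUNT the resulting groups

Corrected query:
SELECT COUNT(*) FROM (SELECT dept FROM employees GROUP BY dept HAVING COUNT(*) >= 2)

Result:
COUNT(*)
--------
2       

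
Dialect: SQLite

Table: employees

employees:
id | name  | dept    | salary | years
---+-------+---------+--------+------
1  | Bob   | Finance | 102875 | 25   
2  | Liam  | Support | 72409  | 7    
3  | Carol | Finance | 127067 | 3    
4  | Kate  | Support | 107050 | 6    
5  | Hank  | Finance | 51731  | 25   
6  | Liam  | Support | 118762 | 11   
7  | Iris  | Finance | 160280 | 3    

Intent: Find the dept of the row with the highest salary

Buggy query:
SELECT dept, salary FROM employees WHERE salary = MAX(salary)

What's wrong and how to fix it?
Bug: WHERE is evaluated per row; an aggregate over the whole table isn't defined there

Fix: Wrap MAX in a scalar subquery so WHERE compares against a single value

Corrected query:
SELECT dept, salary FROM employees WHERE salary = (SELECT MAX(salary) FROM employees)

Result:
dept    | salary
--------+-------
Finance | 160280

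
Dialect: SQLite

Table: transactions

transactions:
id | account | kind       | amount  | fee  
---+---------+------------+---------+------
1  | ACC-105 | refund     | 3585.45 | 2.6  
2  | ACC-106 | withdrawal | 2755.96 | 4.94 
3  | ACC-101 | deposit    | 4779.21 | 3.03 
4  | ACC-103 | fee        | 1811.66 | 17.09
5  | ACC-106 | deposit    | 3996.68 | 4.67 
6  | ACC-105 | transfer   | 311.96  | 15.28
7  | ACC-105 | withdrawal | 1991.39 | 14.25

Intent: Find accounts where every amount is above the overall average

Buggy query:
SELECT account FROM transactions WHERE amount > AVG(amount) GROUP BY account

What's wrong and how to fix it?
Bug: WHERE evaluates per row before aggregation, so AVG() is unavailable

Fix: Compute the overall average in a scalar subquery and compare each group's MIN against it in HAVING

Corrected query:
SELECT account FROM transactions GROUP BY account HAVING MIN(amount) > (SELECT AVG(amount) FROM transactions)

Result:
account
-------
ACC-101
ACC-106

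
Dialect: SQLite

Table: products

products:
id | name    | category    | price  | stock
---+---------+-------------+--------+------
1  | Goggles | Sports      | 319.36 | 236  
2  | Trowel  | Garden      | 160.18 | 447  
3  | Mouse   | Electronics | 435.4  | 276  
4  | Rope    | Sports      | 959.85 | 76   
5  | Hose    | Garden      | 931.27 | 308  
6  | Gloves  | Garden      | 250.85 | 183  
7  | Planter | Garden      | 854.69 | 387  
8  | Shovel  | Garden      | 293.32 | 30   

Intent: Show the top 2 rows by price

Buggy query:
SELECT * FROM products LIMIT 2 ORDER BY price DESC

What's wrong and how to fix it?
Bug: LIMIT must come after ORDER BY

Fix: Swap the clauses: ORDER BY first, then LIMIT

Corrected query:
SELECT * FROM products ORDER BY price DESC LIMIT 2

Result:
id | name | category | price  | stock
---+------+----------+--------+------
4  | Rope | Sports   | 959.85 | 76   
5  | Hose | Garden   | 931.27 | 308  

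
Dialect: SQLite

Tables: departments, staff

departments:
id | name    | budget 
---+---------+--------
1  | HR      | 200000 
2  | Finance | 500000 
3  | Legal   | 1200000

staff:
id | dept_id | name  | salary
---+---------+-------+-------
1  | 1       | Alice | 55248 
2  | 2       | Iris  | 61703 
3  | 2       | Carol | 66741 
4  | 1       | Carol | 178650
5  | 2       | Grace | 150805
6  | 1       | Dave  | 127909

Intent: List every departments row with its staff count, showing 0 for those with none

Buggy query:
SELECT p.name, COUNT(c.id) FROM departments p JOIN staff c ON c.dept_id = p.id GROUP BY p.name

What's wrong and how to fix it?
Bug: INNER JOIN drops departments rows that have no matching staff rows

Fix: Use LEFT JOIN so parents without children still appear (COUNT(c.id) gives 0)

Corrected query:
SELECT p.name, COUNT(c.id) FROM departments p LEFT JOIN staff c ON c.dept_id = p.id GROUP BY p.name

Result:
name    | COUNT(c.id)
--------+------------
Finance | 3          
HR      | 3          
Legal   | 0          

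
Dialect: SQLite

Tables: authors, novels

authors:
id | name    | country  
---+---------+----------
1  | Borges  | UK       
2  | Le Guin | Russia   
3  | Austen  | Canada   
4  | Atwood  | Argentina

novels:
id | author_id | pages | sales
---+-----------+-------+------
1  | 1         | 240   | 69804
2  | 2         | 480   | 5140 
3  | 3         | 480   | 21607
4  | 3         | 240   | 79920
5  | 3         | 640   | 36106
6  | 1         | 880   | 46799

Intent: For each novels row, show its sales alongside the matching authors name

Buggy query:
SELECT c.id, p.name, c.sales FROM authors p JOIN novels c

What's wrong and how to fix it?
Bug: Missing join condition: each novels row is matched to all authors rows instead of just its own

Fix: Add ON c.author_id = p.id to the JOIN

Corrected query:
SELECT c.id, p.name, c.sales FROM authors p JOIN novels c ON c.author_id = p.id

Result:
id | name    | sales
---+---------+------
1  | Borges  | 69804
2  | Le Guin | 5140 
3  | Austen  | 21607
4  | Austen  | 79920
5  | Austen  | 36106
6  | Borges  | 46799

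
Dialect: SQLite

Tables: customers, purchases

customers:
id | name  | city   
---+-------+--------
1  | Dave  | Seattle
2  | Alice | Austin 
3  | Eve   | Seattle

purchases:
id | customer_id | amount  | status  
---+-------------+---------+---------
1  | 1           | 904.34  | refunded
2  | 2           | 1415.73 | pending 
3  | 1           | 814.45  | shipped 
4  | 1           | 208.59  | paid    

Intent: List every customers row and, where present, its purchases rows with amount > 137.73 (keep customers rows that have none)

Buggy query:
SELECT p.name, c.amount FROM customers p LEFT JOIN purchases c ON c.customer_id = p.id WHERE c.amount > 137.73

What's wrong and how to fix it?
Bug: A WHERE condition on the right-hand table after LEFT JOIN drops unmatched parents

Fix: Move the right-table condition into the ON clause so unmatched parents are kept

Corrected query:
SELECT p.name, c.amount FROM customers p LEFT JOIN purchases c ON c.customer_id = p.id AND c.amount > 137.73

Result:
name  | amount 
------+--------
Dave  | 208.59 
Dave  | 814.45 
Dave  | 904.34 
Alice | 1415.73
Eve   | NULL   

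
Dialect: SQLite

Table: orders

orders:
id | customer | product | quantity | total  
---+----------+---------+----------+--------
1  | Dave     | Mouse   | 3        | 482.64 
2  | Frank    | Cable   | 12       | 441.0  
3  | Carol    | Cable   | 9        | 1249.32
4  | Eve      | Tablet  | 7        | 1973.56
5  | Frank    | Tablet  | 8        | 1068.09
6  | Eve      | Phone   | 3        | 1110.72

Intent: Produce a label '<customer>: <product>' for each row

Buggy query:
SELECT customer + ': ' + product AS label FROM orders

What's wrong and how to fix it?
Bug: SQLite uses || for string concatenation; + coerces text to numbers (yielding 0)

Fix: Replace + with || to concatenate text

Corrected query:
SELECT customer || ': ' || product AS label FROM orders

Result:
label        
-------------
Dave: Mouse  
Frank: Cable 
Carol: Cable 
Eve: Tablet  
Frank: Tablet
Eve: Phone   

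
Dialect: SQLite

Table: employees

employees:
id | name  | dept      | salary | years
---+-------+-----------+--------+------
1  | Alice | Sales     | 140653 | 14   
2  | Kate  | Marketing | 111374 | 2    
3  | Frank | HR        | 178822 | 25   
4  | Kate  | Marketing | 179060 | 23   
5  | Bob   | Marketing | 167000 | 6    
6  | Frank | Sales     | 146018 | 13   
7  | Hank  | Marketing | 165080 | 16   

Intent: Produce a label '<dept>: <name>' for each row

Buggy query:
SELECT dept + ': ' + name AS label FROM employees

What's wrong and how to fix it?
Bug: SQLite uses || for string concatenation; + coerces text to numbers (yielding 0)

Fix: Replace + with || to concatenate text

Corrected query:
SELECT dept || ': ' || name AS label FROM employees

Result:
label          
---------------
Sales: Alice   
Marketing: Kate
HR: Frank      
Marketing: Kate
Marketing: Bob 
Sales: Frank   
Marketing: Hank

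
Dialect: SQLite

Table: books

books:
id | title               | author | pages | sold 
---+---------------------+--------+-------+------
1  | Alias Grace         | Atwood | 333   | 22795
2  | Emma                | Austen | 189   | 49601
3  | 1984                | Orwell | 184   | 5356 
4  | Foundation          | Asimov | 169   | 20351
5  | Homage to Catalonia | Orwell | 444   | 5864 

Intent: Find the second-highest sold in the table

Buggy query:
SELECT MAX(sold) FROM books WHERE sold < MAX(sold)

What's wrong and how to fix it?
Bug: The inner MAX is an aggregate inside WHERE, which is not allowed

Fix: Compute the overall MAX in a subquery, then take MAX of rows below it

Corrected query:
SELECT MAX(sold) FROM books WHERE sold < (SELECT MAX(sold) FROM books)

Result:
MAX(sold)
---------
22795    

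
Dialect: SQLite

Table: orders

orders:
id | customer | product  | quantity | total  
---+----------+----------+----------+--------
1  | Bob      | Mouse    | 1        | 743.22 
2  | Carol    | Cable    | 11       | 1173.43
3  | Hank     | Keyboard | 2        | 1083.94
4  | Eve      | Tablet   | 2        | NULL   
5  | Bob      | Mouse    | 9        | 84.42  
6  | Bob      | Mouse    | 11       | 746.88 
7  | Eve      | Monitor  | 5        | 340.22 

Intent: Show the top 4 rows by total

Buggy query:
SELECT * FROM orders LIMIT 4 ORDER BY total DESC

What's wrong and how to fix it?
Bug: ORDER BY cannot follow LIMIT; LIMIT is the final clause

Fix: Sort with ORDER BY, then apply LIMIT

Corrected query:
SELECT * FROM orders ORDER BY total DESC LIMIT 4

Result:
id | customer | product  | quantity | total  
---+----------+----------+----------+--------
2  | Carol    | Cable    | 11       | 1173.43
3  | Hank     | Keyboard | 2        | 1083.94
6  | Bob      | Mouse    | 11       | 746.88 
1  | Bob      | Mouse    | 1        | 743.22 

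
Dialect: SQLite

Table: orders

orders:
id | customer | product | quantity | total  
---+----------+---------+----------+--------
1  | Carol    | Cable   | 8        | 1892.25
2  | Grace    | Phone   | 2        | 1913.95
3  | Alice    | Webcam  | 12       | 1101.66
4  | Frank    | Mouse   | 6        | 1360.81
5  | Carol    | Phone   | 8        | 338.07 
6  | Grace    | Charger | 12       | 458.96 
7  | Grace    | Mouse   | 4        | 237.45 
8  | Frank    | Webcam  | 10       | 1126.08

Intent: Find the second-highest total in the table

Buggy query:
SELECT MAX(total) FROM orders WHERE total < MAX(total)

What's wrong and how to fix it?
Bug: The inner MAX is an aggregate inside WHERE, which is not allowed

Fix: Put the inner MAX in a scalar subquery

Corrected query:
SELECT MAX(total) FROM orders WHERE total < (SELECT MAX(total) FROM orders)

Result:
MAX(total)
----------
1892.25   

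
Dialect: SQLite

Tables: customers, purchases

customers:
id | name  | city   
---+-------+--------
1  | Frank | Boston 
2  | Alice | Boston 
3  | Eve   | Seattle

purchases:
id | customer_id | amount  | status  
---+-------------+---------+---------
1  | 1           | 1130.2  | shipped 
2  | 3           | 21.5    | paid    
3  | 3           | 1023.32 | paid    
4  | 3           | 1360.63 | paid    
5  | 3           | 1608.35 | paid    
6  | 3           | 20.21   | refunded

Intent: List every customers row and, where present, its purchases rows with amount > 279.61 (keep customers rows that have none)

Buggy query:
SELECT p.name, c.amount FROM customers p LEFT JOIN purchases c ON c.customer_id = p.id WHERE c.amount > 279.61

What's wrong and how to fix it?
Bug: Filtering c.amount in WHERE discards the NULL rows produced by LEFT JOIN, turning it into an inner join

Fix: Put 'c.amount > 279.61' in the JOIN's ON clause instead of WHERE

Corrected query:
SELECT p.name, c.amount FROM customers p LEFT JOIN purchases c ON c.customer_id = p.id AND c.amount > 279.61

Result:
name  | amount 
------+--------
Frank | 1130.2 
Alice | NULL   
Eve   | 1023.32
Eve   | 1360.63
Eve   | 1608.35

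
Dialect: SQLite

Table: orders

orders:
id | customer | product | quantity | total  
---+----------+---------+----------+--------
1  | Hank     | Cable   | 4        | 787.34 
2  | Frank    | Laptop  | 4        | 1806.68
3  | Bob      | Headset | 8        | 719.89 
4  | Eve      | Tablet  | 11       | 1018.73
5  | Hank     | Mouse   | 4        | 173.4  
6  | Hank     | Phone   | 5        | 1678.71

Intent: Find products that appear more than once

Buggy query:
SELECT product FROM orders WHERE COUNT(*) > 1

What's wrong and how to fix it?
Bug: COUNT(*) is an aggregate and cannot be used in WHERE

Fix: Group first, then use HAVING for the count condition

Corrected query:
SELECT product FROM orders GROUP BY product HAVING COUNT(*) > 1

Result:
(no rows)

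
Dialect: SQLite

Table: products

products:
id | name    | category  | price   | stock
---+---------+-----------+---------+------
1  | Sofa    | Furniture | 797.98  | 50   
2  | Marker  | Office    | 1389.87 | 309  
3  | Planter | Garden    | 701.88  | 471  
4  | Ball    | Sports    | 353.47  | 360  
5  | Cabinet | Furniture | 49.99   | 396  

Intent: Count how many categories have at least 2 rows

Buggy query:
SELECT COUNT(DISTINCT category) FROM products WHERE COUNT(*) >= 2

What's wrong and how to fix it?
Bug: COUNT(*) cannot appear in WHERE; the per-group count doesn't exist yet

Fix: Group first with HAVING COUNT(*) >= 2, then COUNT the resulting groups

Corrected query:
SELECT COUNT(*) FROM (SELECT category FROM products GROUP BY category HAVING COUNT(*) >= 2)

Result:
COUNT(*)
--------
1       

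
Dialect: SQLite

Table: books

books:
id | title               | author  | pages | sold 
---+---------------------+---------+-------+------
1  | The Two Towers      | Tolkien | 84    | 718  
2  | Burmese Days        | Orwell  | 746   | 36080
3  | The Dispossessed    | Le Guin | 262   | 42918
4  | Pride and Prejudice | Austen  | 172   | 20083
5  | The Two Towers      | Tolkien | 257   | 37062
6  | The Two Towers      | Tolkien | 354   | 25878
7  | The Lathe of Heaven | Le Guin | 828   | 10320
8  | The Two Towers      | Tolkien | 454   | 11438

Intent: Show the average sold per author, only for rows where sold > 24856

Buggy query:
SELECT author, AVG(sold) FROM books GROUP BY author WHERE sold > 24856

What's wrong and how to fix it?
Bug: WHERE cannot follow GROUP BY

Fix: Move the WHERE clause before GROUP BY

Corrected query:
SELECT author, AVG(sold) FROM books WHERE sold > 24856 GROUP BY author

Result:
author  | AVG(sold)
--------+----------
Le Guin | 42918    
Orwell  | 36080    
Tolkien | 31470    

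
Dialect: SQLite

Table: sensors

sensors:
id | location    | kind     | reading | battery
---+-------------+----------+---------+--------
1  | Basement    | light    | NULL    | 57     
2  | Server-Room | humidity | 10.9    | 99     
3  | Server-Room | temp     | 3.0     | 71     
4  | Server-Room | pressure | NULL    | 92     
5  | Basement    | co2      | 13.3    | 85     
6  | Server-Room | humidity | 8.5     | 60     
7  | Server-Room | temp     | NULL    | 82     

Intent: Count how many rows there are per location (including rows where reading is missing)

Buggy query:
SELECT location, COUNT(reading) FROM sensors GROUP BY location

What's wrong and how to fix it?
Bug: COUNT(column) counts non-NULL values only; rows with NULL reading aren't counted

Fix: Replace COUNT(reading) with COUNT(*)

Corrected query:
SELECT location, COUNT(*) FROM sensors GROUP BY location

Result:
location    | COUNT(*)
------------+---------
Basement    | 2       
Server-Room | 5       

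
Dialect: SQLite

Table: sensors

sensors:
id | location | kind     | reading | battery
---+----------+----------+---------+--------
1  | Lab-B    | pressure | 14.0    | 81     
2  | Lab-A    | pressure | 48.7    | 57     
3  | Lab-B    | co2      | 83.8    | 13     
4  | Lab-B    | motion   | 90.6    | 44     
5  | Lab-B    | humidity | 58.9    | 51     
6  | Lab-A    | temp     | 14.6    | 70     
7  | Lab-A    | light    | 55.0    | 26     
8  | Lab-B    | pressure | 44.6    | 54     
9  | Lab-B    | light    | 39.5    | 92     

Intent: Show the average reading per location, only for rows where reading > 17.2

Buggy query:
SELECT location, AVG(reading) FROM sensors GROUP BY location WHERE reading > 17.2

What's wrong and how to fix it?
Bug: WHERE cannot follow GROUP BY

Fix: Place WHERE between FROM and GROUP BY

Corrected query:
SELECT location, AVG(reading) FROM sensors WHERE reading > 17.2 GROUP BY location

Result:
location | AVG(reading)
---------+-------------
Lab-A    | 51.85       
Lab-B    | 63.48       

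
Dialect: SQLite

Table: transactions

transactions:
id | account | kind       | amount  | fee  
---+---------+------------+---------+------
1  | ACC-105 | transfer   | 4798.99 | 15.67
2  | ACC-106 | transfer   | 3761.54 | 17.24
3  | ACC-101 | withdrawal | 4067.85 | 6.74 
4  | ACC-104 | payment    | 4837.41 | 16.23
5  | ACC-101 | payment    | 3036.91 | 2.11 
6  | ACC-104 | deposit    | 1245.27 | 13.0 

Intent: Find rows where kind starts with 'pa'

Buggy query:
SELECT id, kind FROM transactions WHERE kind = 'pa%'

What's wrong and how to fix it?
Bug: Wildcards only work with LIKE; '=' treats '%' as a literal character

Fix: Replace '=' with LIKE so 'pa%' is treated as a pattern

Corrected query:
SELECT id, kind FROM transactions WHERE kind LIKE 'pa%'

Result:
id | kind   
---+--------
4  | payment
5  | payment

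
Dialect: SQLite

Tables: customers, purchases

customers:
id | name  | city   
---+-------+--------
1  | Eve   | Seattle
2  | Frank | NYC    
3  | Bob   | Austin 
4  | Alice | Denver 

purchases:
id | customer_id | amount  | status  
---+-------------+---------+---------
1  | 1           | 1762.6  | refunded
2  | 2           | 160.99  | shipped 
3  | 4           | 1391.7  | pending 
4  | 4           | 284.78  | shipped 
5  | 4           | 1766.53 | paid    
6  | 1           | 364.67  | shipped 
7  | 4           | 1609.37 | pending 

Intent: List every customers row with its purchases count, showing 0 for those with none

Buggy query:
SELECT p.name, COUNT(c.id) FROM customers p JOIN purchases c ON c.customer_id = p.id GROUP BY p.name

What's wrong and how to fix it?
Bug: INNER JOIN drops customers rows that have no matching purchases rows

Fix: Use LEFT JOIN so parents without children still appear (COUNT(c.id) gives 0)

Corrected query:
SELECT p.name, COUNT(c.id) FROM customers p LEFT JOIN purchases c ON c.customer_id = p.id GROUP BY p.name

Result:
name  | COUNT(c.id)
------+------------
Alice | 4          
Bob   | 0          
Eve   | 2          
Frank | 1          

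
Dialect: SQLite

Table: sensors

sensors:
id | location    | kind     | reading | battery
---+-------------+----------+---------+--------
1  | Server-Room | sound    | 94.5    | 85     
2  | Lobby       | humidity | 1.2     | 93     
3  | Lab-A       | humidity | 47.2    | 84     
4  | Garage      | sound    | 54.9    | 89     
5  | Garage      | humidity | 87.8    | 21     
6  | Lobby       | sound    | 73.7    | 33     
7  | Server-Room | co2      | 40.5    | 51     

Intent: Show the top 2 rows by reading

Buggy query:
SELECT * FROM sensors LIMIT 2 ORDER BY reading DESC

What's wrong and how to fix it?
Bug: ORDER BY cannot follow LIMIT; LIMIT is the final clause

Fix: Sort with ORDER BY, then apply LIMIT

Corrected query:
SELECT * FROM sensors ORDER BY reading DESC LIMIT 2

Result:
id | location    | kind     | reading | battery
---+-------------+----------+---------+--------
1  | Server-Room | sound    | 94.5    | 85     
5  | Garage      | humidity | 87.8    | 21     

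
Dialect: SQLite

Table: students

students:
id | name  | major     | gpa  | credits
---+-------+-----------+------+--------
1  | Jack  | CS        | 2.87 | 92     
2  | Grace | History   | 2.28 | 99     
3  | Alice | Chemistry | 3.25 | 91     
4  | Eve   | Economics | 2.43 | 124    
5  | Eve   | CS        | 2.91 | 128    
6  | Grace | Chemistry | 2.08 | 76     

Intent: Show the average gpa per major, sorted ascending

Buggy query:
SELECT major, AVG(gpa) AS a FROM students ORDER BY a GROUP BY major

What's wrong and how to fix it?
Bug: ORDER BY appears before GROUP BY; SQL clause order requires GROUP BY first

Fix: Reorder: SELECT … FROM … GROUP BY … ORDER BY …

Corrected query:
SELECT major, AVG(gpa) AS a FROM students GROUP BY major ORDER BY a

Result:
major     | a    
----------+------
History   | 2.28 
Economics | 2.43 
Chemistry | 2.665
CS        | 2.89 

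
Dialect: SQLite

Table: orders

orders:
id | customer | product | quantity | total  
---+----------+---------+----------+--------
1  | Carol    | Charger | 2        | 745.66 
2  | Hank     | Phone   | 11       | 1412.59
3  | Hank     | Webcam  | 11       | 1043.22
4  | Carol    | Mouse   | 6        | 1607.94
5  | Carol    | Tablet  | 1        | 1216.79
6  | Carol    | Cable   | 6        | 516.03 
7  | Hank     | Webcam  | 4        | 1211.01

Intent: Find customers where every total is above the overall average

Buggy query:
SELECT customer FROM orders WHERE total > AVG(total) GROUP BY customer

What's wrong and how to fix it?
Bug: AVG() is an aggregate; it can't sit directly in WHERE

Fix: Use a subquery for AVG and a HAVING MIN(...) filter so the condition holds for every row in the group

Corrected query:
SELECT customer FROM orders GROUP BY customer HAVING MIN(total) > (SELECT AVG(total) FROM orders)

Result:
(no rows)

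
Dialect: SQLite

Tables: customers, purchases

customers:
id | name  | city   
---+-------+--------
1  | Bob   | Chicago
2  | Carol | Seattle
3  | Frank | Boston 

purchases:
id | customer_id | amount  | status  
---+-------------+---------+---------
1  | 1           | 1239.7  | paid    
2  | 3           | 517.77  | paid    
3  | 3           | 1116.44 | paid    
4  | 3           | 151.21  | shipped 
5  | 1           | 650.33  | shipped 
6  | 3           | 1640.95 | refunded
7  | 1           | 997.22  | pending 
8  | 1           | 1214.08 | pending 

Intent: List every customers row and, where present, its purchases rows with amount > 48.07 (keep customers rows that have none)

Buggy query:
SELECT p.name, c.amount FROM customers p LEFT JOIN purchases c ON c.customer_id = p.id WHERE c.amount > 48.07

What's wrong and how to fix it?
Bug: Filtering c.amount in WHERE discards the NULL rows produced by LEFT JOIN, turning it into an inner join

Fix: Move the right-table condition into the ON clause so unmatched parents are kept

Corrected query:
SELECT p.name, c.amount FROM customers p LEFT JOIN purchases c ON c.customer_id = p.id AND c.amount > 48.07

Result:
name  | amount 
------+--------
Bob   | 650.33 
Bob   | 997.22 
Bob   | 1214.08
Bob   | 1239.7 
Carol | NULL   
Frank | 151.21 
Frank | 517.77 
Frank | 1116.44
Frank | 1640.95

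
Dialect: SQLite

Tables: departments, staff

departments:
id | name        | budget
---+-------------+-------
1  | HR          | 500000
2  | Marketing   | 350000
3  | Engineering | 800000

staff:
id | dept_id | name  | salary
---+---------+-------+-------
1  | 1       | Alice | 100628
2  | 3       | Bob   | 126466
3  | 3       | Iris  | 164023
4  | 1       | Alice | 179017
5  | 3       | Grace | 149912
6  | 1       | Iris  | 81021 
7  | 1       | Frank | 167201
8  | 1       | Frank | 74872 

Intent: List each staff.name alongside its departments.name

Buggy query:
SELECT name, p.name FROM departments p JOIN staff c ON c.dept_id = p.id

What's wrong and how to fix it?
Bug: 'name' exists in both joined tables, so the database can't tell which one is meant

Fix: Qualify the column with its table alias (c.name)

Corrected query:
SELECT c.name, p.name FROM departments p JOIN staff c ON c.dept_id = p.id

Result:
name  | name       
------+------------
Alice | HR         
Bob   | Engineering
Iris  | Engineering
Alice | HR         
Grace | Engineering
Iris  | HR         
Frank | HR         
Frank | HR         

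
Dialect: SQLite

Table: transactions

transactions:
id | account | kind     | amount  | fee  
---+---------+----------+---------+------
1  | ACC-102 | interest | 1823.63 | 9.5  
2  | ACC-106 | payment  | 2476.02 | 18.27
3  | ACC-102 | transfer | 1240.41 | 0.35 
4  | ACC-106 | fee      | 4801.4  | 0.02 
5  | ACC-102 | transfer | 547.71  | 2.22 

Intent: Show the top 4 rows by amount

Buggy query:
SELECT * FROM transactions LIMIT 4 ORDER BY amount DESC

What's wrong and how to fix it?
Bug: ORDER BY cannot follow LIMIT; LIMIT is the final clause

Fix: Swap the clauses: ORDER BY first, then LIMIT

Corrected query:
SELECT * FROM transactions ORDER BY amount DESC LIMIT 4

Result:
id | account | kind     | amount  | fee  
---+---------+----------+---------+------
4  | ACC-106 | fee      | 4801.4  | 0.02 
2  | ACC-106 | payment  | 2476.02 | 18.27
1  | ACC-102 | interest | 1823.63 | 9.5  
3  | ACC-102 | transfer | 1240.41 | 0.35 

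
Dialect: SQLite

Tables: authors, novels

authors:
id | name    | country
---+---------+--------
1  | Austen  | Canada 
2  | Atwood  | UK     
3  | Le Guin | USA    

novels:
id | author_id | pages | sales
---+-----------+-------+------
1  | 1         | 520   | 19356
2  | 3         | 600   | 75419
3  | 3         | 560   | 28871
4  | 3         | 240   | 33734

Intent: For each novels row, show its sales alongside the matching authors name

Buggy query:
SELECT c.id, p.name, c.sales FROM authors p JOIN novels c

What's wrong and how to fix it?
Bug: JOIN with no ON clause produces a cartesian product; every novels row pairs with every authors row

Fix: Add ON c.author_id = p.id to the JOIN

Corrected query:
SELECT c.id, p.name, c.sales FROM authors p JOIN novels c ON c.author_id = p.id

Result:
id | name    | sales
---+---------+------
1  | Austen  | 19356
2  | Le Guin | 75419
3  | Le Guin | 28871
4  | Le Guin | 33734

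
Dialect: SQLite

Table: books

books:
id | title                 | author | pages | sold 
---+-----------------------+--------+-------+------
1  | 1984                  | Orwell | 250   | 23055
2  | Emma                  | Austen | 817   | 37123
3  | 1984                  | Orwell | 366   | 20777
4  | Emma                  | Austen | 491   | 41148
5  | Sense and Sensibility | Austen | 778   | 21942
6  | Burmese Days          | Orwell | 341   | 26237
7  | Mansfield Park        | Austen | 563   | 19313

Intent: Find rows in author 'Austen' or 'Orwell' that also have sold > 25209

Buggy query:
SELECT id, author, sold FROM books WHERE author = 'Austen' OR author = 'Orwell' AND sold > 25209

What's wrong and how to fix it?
Bug: AND binds tighter than OR, so this parses as author = 'Austen' OR (author = 'Orwell' AND sold > 25209)

Fix: Group the OR with parentheses (or use IN), then AND the threshold

Corrected query:
SELECT id, author, sold FROM books WHERE (author = 'Austen' OR author = 'Orwell') AND sold > 25209

Result:
id | author | sold 
---+--------+------
2  | Austen | 37123
4  | Austen | 41148
6  | Orwell | 26237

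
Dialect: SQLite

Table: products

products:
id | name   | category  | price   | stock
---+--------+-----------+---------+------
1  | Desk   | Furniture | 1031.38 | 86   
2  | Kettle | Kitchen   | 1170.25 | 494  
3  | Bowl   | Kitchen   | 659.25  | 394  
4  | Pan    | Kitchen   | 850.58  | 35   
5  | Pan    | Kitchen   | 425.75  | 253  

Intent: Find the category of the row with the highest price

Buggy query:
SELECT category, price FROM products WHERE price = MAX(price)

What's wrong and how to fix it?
Bug: WHERE is evaluated per row; an aggregate over the whole table isn't defined there

Fix: Use a subquery: WHERE price = (SELECT MAX(price) FROM products)

Corrected query:
SELECT category, price FROM products WHERE price = (SELECT MAX(price) FROM products)

Result:
category | price  
---------+--------
Kitchen  | 1170.25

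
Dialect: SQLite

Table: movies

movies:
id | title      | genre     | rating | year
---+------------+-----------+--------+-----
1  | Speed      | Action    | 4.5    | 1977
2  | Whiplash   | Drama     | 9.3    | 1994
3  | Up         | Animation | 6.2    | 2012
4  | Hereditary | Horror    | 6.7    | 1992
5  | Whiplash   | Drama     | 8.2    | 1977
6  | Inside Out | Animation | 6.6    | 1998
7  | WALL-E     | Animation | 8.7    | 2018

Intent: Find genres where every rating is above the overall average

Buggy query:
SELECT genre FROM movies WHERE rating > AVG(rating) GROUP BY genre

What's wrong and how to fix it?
Bug: AVG() is an aggregate; it can't sit directly in WHERE

Fix: Compute the overall average in a scalar subquery and compare each group's MIN against it in HAVING

Corrected query:
SELECT genre FROM movies GROUP BY genre HAVING MIN(rating) > (SELECT AVG(rating) FROM movies)

Result:
genre
-----
Drama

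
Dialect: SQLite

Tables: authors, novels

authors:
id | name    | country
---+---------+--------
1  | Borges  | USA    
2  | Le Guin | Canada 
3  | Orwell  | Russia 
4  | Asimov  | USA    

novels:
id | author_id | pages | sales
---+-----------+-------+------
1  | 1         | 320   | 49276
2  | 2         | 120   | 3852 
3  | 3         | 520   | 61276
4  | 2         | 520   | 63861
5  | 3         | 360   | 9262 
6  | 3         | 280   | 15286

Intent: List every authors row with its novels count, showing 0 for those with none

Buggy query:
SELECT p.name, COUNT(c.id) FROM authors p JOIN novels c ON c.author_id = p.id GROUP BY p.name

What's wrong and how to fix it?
Bug: An inner join excludes parents with zero children

Fix: Use LEFT JOIN so parents without children still appear (COUNT(c.id) gives 0)

Corrected query:
SELECT p.name, COUNT(c.id) FROM authors p LEFT JOIN novels c ON c.author_id = p.id GROUP BY p.name

Result:
name    | COUNT(c.id)
--------+------------
Asimov  | 0          
Borges  | 1          
Le Guin | 2          
Orwell  | 3          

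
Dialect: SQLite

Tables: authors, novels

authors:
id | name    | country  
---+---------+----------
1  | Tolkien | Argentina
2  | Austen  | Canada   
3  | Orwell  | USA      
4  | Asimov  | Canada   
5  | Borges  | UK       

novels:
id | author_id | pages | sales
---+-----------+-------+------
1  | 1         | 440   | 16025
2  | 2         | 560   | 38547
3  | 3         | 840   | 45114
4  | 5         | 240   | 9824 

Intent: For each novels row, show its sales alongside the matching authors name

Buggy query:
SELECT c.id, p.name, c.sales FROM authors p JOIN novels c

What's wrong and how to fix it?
Bug: Missing join condition: each novels row is matched to all authors rows instead of just its own

Fix: Add ON c.author_id = p.id to the JOIN

Corrected query:
SELECT c.id, p.name, c.sales FROM authors p JOIN novels c ON c.author_id = p.id

Result:
id | name    | sales
---+---------+------
1  | Tolkien | 16025
2  | Austen  | 38547
3  | Orwell  | 45114
4  | Borges  | 9824 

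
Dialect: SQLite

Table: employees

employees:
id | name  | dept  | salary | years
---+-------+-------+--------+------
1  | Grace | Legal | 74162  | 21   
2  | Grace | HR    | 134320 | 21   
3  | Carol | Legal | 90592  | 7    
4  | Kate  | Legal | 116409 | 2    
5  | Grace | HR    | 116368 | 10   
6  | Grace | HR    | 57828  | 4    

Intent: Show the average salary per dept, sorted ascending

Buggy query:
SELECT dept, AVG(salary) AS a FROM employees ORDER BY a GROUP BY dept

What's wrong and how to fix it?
Bug: ORDER BY appears before GROUP BY; SQL clause order requires GROUP BY first

Fix: Reorder: SELECT … FROM … GROUP BY … ORDER BY …

Corrected query:
SELECT dept, AVG(salary) AS a FROM employees GROUP BY dept ORDER BY a

Result:
dept  | a            
------+--------------
Legal | 93721        
HR    | 102838.666667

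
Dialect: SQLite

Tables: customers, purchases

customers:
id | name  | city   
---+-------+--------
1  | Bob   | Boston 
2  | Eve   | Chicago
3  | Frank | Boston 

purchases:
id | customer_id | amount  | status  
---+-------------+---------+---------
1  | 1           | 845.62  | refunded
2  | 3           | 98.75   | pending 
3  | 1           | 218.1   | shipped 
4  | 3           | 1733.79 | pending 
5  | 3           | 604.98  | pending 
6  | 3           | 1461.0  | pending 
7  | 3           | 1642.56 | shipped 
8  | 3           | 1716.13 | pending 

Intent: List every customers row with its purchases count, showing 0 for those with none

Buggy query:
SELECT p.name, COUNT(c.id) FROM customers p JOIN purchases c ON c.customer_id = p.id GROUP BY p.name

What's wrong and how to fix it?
Bug: INNER JOIN drops customers rows that have no matching purchases rows

Fix: Switch to LEFT JOIN to retain unmatched parent rows

Corrected query:
SELECT p.name, COUNT(c.id) FROM customers p LEFT JOIN purchases c ON c.customer_id = p.id GROUP BY p.name

Result:
name  | COUNT(c.id)
------+------------
Bob   | 2          
Eve   | 0          
Frank | 6          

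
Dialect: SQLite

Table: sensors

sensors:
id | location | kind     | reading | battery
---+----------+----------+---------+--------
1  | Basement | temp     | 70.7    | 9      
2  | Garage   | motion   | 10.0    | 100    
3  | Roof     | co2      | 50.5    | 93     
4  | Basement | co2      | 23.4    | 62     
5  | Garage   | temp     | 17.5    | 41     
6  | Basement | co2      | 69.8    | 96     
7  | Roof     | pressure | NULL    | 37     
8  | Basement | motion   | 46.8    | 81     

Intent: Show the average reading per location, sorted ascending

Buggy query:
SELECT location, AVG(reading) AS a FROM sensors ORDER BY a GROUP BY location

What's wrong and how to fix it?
Bug: ORDER BY appears before GROUP BY; SQL clause order requires GROUP BY first

Fix: Move ORDER BY to the end, after GROUP BY

Corrected query:
SELECT location, AVG(reading) AS a FROM sensors GROUP BY location ORDER BY a

Result:
location | a     
---------+-------
Garage   | 13.75 
Roof     | 50.5  
Basement | 52.675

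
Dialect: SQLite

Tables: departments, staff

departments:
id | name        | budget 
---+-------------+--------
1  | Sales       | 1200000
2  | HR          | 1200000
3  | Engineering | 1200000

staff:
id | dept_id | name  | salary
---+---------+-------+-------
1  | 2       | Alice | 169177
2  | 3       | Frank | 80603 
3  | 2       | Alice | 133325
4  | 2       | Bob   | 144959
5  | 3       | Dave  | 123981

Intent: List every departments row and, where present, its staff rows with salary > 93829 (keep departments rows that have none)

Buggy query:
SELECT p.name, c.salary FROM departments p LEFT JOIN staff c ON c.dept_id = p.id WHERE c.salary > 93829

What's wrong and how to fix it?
Bug: Filtering c.salary in WHERE discards the NULL rows produced by LEFT JOIN, turning it into an inner join

Fix: Put 'c.salary > 93829' in the JOIN's ON clause instead of WHERE

Corrected query:
SELECT p.name, c.salary FROM departments p LEFT JOIN staff c ON c.dept_id = p.id AND c.salary > 93829

Result:
name        | salary
------------+-------
Sales       | NULL  
HR          | 133325
HR          | 144959
HR          | 169177
Engineering | 123981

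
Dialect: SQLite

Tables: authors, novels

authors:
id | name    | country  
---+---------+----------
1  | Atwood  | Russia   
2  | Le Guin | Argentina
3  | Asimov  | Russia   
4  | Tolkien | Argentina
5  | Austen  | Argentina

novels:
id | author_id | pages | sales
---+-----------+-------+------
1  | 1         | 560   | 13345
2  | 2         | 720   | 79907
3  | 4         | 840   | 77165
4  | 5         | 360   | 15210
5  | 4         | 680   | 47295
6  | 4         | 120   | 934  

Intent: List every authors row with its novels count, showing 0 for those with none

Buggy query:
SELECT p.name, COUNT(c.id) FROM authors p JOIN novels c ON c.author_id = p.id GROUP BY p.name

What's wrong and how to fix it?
Bug: An inner join excludes parents with zero children

Fix: Switch to LEFT JOIN to retain unmatched parent rows

Corrected query:
SELECT p.name, COUNT(c.id) FROM authors p LEFT JOIN novels c ON c.author_id = p.id GROUP BY p.name

Result:
name    | COUNT(c.id)
--------+------------
Asimov  | 0          
Atwood  | 1          
Austen  | 1          
Le Guin | 1          
Tolkien | 3          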